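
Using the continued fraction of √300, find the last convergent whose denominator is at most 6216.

√300 = [17; 3, 8, 3, 34, …] (period length 4).
Convergents:
  p_0/q_0 = 17/1
  p_1/q_1 = 52/3
  p_2/q_2 = 433/25
  p_3/q_3 = 1351/78
  p_4/q_4 = 46367/2677
  p_5/q_5 = 140452/8109
q_4 = 2677 ≤ 6216 < 8109 = q_5, so the answer is 46367/2677.

46367/2677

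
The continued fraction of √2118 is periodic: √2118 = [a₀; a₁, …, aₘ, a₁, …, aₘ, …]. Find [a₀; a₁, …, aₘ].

[46; 46, 92]

a₀ = ⌊√2118⌋ = 46.
With m₀=0, d₀=1 and mₖ₊₁ = dₖaₖ − mₖ, dₖ₊₁ = (n − mₖ₊₁²)/dₖ, aₖ₊₁ = ⌊(a₀+mₖ₊₁)/dₖ₊₁⌋:
  k=1: m=46, d=2, a=46
  k=2: m=46, d=1, a=92
d=1 and a=2a₀=92 at k=2, so the next step gives (m, d) = (46, 2) again — its k=1 value — and the period has length 2.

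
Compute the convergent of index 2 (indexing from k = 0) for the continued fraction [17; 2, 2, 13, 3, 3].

Using pₖ = aₖpₖ₋₁ + pₖ₋₂, qₖ = aₖqₖ₋₁ + qₖ₋₂ (with p₋₁=1, p₋₂=0, q₋₁=0, q₋₂=1):
  k=0: a=17, p=17, q=1
  k=1: a=2, p=35, q=2
  k=2: a=2, p=87, q=5

87/5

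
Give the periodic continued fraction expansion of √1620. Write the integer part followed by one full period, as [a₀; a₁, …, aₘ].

a₀ = ⌊√1620⌋ = 40.

[40; 4, 80]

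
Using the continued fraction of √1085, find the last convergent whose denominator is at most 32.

527/16

√1085 = [32; 1, 15, 2, 15, 1, 64, …] (period length 6).
Convergents:
  p_0/q_0 = 32/1
  p_1/q_1 = 33/1
  p_2/q_2 = 527/16
  p_3/q_3 = 1087/33
q_2 = 16 ≤ 32 < 33 = q_3, so the answer is 527/16.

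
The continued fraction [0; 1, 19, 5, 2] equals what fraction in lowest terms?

Fold from the inside: start with 2/1.
  5 + 1/2 = 11/2
  19 + 2/11 = 211/11
  1 + 11/211 = 222/211
  0 + 211/222 = 211/222

211/222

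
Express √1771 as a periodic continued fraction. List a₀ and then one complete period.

[42; 12, 84]

a₀ = ⌊√1771⌋ = 42.
With m₀=0, d₀=1 and mₖ₊₁ = dₖaₖ − mₖ, dₖ₊₁ = (n − mₖ₊₁²)/dₖ, aₖ₊₁ = ⌊(a₀+mₖ₊₁)/dₖ₊₁⌋:
  k=1: m=42, d=7, a=12
  k=2: m=42, d=1, a=84
d=1 and a=2a₀=84 at k=2, so the next step gives (m, d) = (42, 7) again — its k=1 value — and the period has length 2.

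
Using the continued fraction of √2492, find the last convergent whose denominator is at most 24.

599/12

√2492 = [49; 1, 11, 2, 24, 2, 11, 1, 98, …] (period length 8).
Convergents:
  p_0/q_0 = 49/1
  p_1/q_1 = 50/1
  p_2/q_2 = 599/12
  p_3/q_3 = 1248/25
q_2 = 12 ≤ 24 < 25 = q_3, so the answer is 599/12.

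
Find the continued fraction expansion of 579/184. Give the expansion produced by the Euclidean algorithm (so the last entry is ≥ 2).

579 = 3×184 + 27
184 = 6×27 + 22
27 = 1×22 + 5
22 = 4×5 + 2
5 = 2×2 + 1
2 = 2×1 + 0  (stop)
So 579/184 = [3; 6, 1, 4, 2, 2].

[3; 6, 1, 4, 2, 2]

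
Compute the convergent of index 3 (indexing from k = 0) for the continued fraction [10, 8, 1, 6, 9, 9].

Using pₖ = aₖpₖ₋₁ + pₖ₋₂, qₖ = aₖqₖ₋₁ + qₖ₋₂ (with p₋₁=1, p₋₂=0, q₋₁=0, q₋₂=1):
  k=0: a=10, p=10, q=1
  k=1: a=8, p=81, q=8
  k=2: a=1, p=91, q=9
  k=3: a=6, p=627, q=62

627/62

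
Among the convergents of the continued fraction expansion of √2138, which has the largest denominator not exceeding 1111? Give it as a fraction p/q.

√2138 = [46; 4, 5, 5, 4, 92, …] (period length 5).
Convergents:
  p_0/q_0 = 46/1
  p_1/q_1 = 185/4
  p_2/q_2 = 971/21
  p_3/q_3 = 5040/109
  p_4/q_4 = 21131/457
  p_5/q_5 = 1949092/42153
q_4 = 457 ≤ 1111 < 42153 = q_5, so the answer is 21131/457.

21131/457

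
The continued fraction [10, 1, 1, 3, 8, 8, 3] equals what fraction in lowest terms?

Fold from the inside: start with 3/1.
  8 + 1/3 = 25/3
  8 + 3/25 = 203/25
  3 + 25/203 = 634/203
  1 + 203/634 = 837/634
  1 + 634/837 = 1471/837
  10 + 837/1471 = 15547/1471

15547/1471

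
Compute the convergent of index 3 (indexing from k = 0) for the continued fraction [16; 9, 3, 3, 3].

1498/93

Using pₖ = aₖpₖ₋₁ + pₖ₋₂, qₖ = aₖqₖ₋₁ + qₖ₋₂ (with p₋₁=1, p₋₂=0, q₋₁=0, q₋₂=1):
  k=0: a=16, p=16, q=1
  k=1: a=9, p=145, q=9
  k=2: a=3, p=451, q=28
  k=3: a=3, p=1498, q=93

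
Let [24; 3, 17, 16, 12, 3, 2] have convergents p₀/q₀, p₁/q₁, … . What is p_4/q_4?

Using pₖ = aₖpₖ₋₁ + pₖ₋₂, qₖ = aₖqₖ₋₁ + qₖ₋₂ (with p₋₁=1, p₋₂=0, q₋₁=0, q₋₂=1):
  k=0: a=24, p=24, q=1
  k=1: a=3, p=73, q=3
  k=2: a=17, p=1265, q=52
  k=3: a=16, p=20313, q=835
  k=4: a=12, p=245021, q=10072

245021/10072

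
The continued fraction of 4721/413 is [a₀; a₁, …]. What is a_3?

8

4721 = 11·413 + 178   →  a_0 = 11
413 = 2·178 + 57   →  a_1 = 2
178 = 3·57 + 7   →  a_2 = 3
57 = 8·7 + 1   →  a_3 = 8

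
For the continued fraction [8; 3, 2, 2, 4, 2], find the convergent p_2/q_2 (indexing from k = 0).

58/7

Using pₖ = aₖpₖ₋₁ + pₖ₋₂, qₖ = aₖqₖ₋₁ + qₖ₋₂ (with p₋₁=1, p₋₂=0, q₋₁=0, q₋₂=1):
  k=0: a=8, p=8, q=1
  k=1: a=3, p=25, q=3
  k=2: a=2, p=58, q=7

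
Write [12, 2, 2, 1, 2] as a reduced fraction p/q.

Fold from the inside: start with 2/1.
  1 + 1/2 = 3/2
  2 + 2/3 = 8/3
  2 + 3/8 = 19/8
  12 + 8/19 = 236/19

236/19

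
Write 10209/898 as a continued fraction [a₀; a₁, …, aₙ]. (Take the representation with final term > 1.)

[11; 2, 1, 2, 2, 15, 3]

10209 = 11*898 + 331
898 = 2*331 + 236
331 = 1*236 + 95
236 = 2*95 + 46
95 = 2*46 + 3
46 = 15*3 + 1
3 = 3*1 + 0  (stop)
So 10209/898 = [11; 2, 1, 2, 2, 15, 3].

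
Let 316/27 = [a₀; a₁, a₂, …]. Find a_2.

2

316 = 11·27 + 19   →  a_0 = 11
27 = 1·19 + 8   →  a_1 = 1
19 = 2·8 + 3   →  a_2 = 2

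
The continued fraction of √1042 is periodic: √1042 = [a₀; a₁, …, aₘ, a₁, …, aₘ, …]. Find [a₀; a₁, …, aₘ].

a₀ = ⌊√1042⌋ = 32.
With m₀=0, d₀=1 and mₖ₊₁ = dₖaₖ − mₖ, dₖ₊₁ = (n − mₖ₊₁²)/dₖ, aₖ₊₁ = ⌊(a₀+mₖ₊₁)/dₖ₊₁⌋:
  k=1: m=32, d=18, a=3
  k=2: m=22, d=31, a=1
  k=3: m=9, d=31, a=1
  k=4: m=22, d=18, a=3
  k=5: m=32, d=1, a=64
d=1 and a=2a₀=64 at k=5, so the next step gives (m, d) = (32, 18) again — its k=1 value — and the period has length 5.

[32; 3, 1, 1, 3, 64]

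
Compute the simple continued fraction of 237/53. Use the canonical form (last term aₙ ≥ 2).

237 = 4·53 + 25
53 = 2·25 + 3
25 = 8·3 + 1
3 = 3·1 + 0  (stop)
So 237/53 = [4; 2, 8, 3].

[4; 2, 8, 3]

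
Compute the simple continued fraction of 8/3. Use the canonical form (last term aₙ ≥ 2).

[2; 1, 2]

8 = 2·3 + 2
3 = 1·2 + 1
2 = 2·1 + 0  (stop)
So 8/3 = [2; 1, 2].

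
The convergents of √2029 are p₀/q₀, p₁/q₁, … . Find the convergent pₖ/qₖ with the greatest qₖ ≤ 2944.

√2029 = [45; 22, 1, 1, 22, 90, …] (period length 5).
Convergents:
  p_0/q_0 = 45/1
  p_1/q_1 = 991/22
  p_2/q_2 = 1036/23
  p_3/q_3 = 2027/45
  p_4/q_4 = 45630/1013
  p_5/q_5 = 4108727/91215
q_4 = 1013 ≤ 2944 < 91215 = q_5, so the answer is 45630/1013.

45630/1013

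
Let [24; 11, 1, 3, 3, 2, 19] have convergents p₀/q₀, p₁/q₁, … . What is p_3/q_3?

Using pₖ = aₖpₖ₋₁ + pₖ₋₂, qₖ = aₖqₖ₋₁ + qₖ₋₂ (with p₋₁=1, p₋₂=0, q₋₁=0, q₋₂=1):
  k=0: a=24, p=24, q=1
  k=1: a=11, p=265, q=11
  k=2: a=1, p=289, q=12
  k=3: a=3, p=1132, q=47

1132/47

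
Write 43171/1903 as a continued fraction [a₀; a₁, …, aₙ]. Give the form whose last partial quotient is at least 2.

43171 = 22*1903 + 1305
1903 = 1*1305 + 598
1305 = 2*598 + 109
598 = 5*109 + 53
109 = 2*53 + 3
53 = 17*3 + 2
3 = 1*2 + 1
2 = 2*1 + 0  (stop)
So 43171/1903 = [22; 1, 2, 5, 2, 17, 1, 2].

[22; 1, 2, 5, 2, 17, 1, 2]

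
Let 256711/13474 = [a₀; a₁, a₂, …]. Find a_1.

256711 = 19·13474 + 705   →  a_0 = 19
13474 = 19·705 + 79   →  a_1 = 19

19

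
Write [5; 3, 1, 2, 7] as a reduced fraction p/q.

Using pₖ = aₖpₖ₋₁ + pₖ₋₂ and qₖ = aₖqₖ₋₁ + qₖ₋₂:
  k=0: a=5, p=5, q=1
  k=1: a=3, p=16, q=3
  k=2: a=1, p=21, q=4
  k=3: a=2, p=58, q=11
  k=4: a=7, p=427, q=81

427/81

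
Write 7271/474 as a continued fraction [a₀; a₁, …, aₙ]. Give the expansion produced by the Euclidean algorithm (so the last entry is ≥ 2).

7271 = 15×474 + 161
474 = 2×161 + 152
161 = 1×152 + 9
152 = 16×9 + 8
9 = 1×8 + 1
8 = 8×1 + 0  (stop)
So 7271/474 = [15; 2, 1, 16, 1, 8].

[15; 2, 1, 16, 1, 8]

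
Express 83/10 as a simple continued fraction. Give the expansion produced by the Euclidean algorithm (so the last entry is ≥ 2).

[8; 3, 3]

83 = 8·10 + 3
10 = 3·3 + 1
3 = 3·1 + 0  (stop)
So 83/10 = [8; 3, 3].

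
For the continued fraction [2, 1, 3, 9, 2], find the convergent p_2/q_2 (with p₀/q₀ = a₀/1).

Using pₖ = aₖpₖ₋₁ + pₖ₋₂, qₖ = aₖqₖ₋₁ + qₖ₋₂ (with p₋₁=1, p₋₂=0, q₋₁=0, q₋₂=1):
  k=0: a=2, p=2, q=1
  k=1: a=1, p=3, q=1
  k=2: a=3, p=11, q=4

11/4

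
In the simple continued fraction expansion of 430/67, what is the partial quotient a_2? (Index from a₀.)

430 = 6·67 + 28   →  a_0 = 6
67 = 2·28 + 11   →  a_1 = 2
28 = 2·11 + 6   →  a_2 = 2

2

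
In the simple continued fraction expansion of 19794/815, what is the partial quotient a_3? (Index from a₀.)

14

19794 = 24·815 + 234   →  a_0 = 24
815 = 3·234 + 113   →  a_1 = 3
234 = 2·113 + 8   →  a_2 = 2
113 = 14·8 + 1   →  a_3 = 14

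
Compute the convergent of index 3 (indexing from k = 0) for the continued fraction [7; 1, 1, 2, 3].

38/5

Using pₖ = aₖpₖ₋₁ + pₖ₋₂, qₖ = aₖqₖ₋₁ + qₖ₋₂ (with p₋₁=1, p₋₂=0, q₋₁=0, q₋₂=1):
  k=0: a=7, p=7, q=1
  k=1: a=1, p=8, q=1
  k=2: a=1, p=15, q=2
  k=3: a=2, p=38, q=5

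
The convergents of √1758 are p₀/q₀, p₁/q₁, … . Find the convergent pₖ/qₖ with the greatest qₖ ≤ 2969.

√1758 = [41; 1, 12, 1, 82, …] (period length 4).
Convergents:
  p_0/q_0 = 41/1
  p_1/q_1 = 42/1
  p_2/q_2 = 545/13
  p_3/q_3 = 587/14
  p_4/q_4 = 48679/1161
  p_5/q_5 = 49266/1175
  p_6/q_6 = 639871/15261
q_5 = 1175 ≤ 2969 < 15261 = q_6, so the answer is 49266/1175.

49266/1175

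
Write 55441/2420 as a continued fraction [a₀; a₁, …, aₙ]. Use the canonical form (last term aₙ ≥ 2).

[22; 1, 10, 19, 1, 10]

55441 = 22·2420 + 2201
2420 = 1·2201 + 219
2201 = 10·219 + 11
219 = 19·11 + 10
11 = 1·10 + 1
10 = 10·1 + 0  (stop)
So 55441/2420 = [22; 1, 10, 19, 1, 10].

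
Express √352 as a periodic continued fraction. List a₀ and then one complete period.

[18; 1, 3, 5, 9, 5, 3, 1, 36]

a₀ = ⌊√352⌋ = 18.
With m₀=0, d₀=1 and mₖ₊₁ = dₖaₖ − mₖ, dₖ₊₁ = (n − mₖ₊₁²)/dₖ, aₖ₊₁ = ⌊(a₀+mₖ₊₁)/dₖ₊₁⌋:
  k=1: m=18, d=28, a=1
  k=2: m=10, d=9, a=3
  k=3: m=17, d=7, a=5
  k=4: m=18, d=4, a=9
  k=5: m=18, d=7, a=5
  k=6: m=17, d=9, a=3
  k=7: m=10, d=28, a=1
  k=8: m=18, d=1, a=36
d=1 and a=2a₀=36 at k=8, so the next step gives (m, d) = (18, 28) again — its k=1 value — and the period has length 8.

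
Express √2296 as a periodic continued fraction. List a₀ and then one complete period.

[47; 1, 10, 1, 94]

a₀ = ⌊√2296⌋ = 47.
With m₀=0, d₀=1 and mₖ₊₁ = dₖaₖ − mₖ, dₖ₊₁ = (n − mₖ₊₁²)/dₖ, aₖ₊₁ = ⌊(a₀+mₖ₊₁)/dₖ₊₁⌋:
  k=1: m=47, d=87, a=1
  k=2: m=40, d=8, a=10
  k=3: m=40, d=87, a=1
  k=4: m=47, d=1, a=94
d=1 and a=2a₀=94 at k=4, so the next step gives (m, d) = (47, 87) again — its k=1 value — and the period has length 4.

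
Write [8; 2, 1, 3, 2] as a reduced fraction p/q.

Fold from the inside: start with 2/1.
  3 + 1/2 = 7/2
  1 + 2/7 = 9/7
  2 + 7/9 = 25/9
  8 + 9/25 = 209/25

209/25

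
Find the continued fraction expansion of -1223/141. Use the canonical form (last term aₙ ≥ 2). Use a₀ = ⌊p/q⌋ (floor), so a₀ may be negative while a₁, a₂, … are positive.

-1223 = -9*141 + 46
141 = 3*46 + 3
46 = 15*3 + 1
3 = 3*1 + 0  (stop)
So -1223/141 = [-9; 3, 15, 3].

[-9; 3, 15, 3]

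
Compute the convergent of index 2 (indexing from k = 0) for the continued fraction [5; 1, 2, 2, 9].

17/3

Using pₖ = aₖpₖ₋₁ + pₖ₋₂, qₖ = aₖqₖ₋₁ + qₖ₋₂ (with p₋₁=1, p₋₂=0, q₋₁=0, q₋₂=1):
  k=0: a=5, p=5, q=1
  k=1: a=1, p=6, q=1
  k=2: a=2, p=17, q=3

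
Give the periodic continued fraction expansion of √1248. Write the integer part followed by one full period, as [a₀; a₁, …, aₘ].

a₀ = ⌊√1248⌋ = 35.
With m₀=0, d₀=1 and mₖ₊₁ = dₖaₖ − mₖ, dₖ₊₁ = (n − mₖ₊₁²)/dₖ, aₖ₊₁ = ⌊(a₀+mₖ₊₁)/dₖ₊₁⌋:
  k=1: m=35, d=23, a=3
  k=2: m=34, d=4, a=17
  k=3: m=34, d=23, a=3
  k=4: m=35, d=1, a=70
d=1 and a=2a₀=70 at k=4, so the next step gives (m, d) = (35, 23) again — its k=1 value — and the period has length 4.

[35; 3, 17, 3, 70]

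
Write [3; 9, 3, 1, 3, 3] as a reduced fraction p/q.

Using pₖ = aₖpₖ₋₁ + pₖ₋₂ and qₖ = aₖqₖ₋₁ + qₖ₋₂:
  k=0: a=3, p=3, q=1
  k=1: a=9, p=28, q=9
  k=2: a=3, p=87, q=28
  k=3: a=1, p=115, q=37
  k=4: a=3, p=432, q=139
  k=5: a=3, p=1411, q=454

1411/454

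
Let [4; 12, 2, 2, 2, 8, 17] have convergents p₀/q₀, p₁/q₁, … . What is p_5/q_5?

5117/1254

Using pₖ = aₖpₖ₋₁ + pₖ₋₂, qₖ = aₖqₖ₋₁ + qₖ₋₂ (with p₋₁=1, p₋₂=0, q₋₁=0, q₋₂=1):
  k=0: a=4, p=4, q=1
  k=1: a=12, p=49, q=12
  k=2: a=2, p=102, q=25
  k=3: a=2, p=253, q=62
  k=4: a=2, p=608, q=149
  k=5: a=8, p=5117, q=1254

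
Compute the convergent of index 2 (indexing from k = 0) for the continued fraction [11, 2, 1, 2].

34/3

Using pₖ = aₖpₖ₋₁ + pₖ₋₂, qₖ = aₖqₖ₋₁ + qₖ₋₂ (with p₋₁=1, p₋₂=0, q₋₁=0, q₋₂=1):
  k=0: a=11, p=11, q=1
  k=1: a=2, p=23, q=2
  k=2: a=1, p=34, q=3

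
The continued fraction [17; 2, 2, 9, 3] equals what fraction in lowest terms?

Using pₖ = aₖpₖ₋₁ + pₖ₋₂ and qₖ = aₖqₖ₋₁ + qₖ₋₂:
  k=0: a=17, p=17, q=1
  k=1: a=2, p=35, q=2
  k=2: a=2, p=87, q=5
  k=3: a=9, p=818, q=47
  k=4: a=3, p=2541, q=146

2541/146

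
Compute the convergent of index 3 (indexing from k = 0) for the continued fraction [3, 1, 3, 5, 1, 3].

79/21

Using pₖ = aₖpₖ₋₁ + pₖ₋₂, qₖ = aₖqₖ₋₁ + qₖ₋₂ (with p₋₁=1, p₋₂=0, q₋₁=0, q₋₂=1):
  k=0: a=3, p=3, q=1
  k=1: a=1, p=4, q=1
  k=2: a=3, p=15, q=4
  k=3: a=5, p=79, q=21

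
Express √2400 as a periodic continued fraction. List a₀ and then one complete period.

a₀ = ⌊√2400⌋ = 48.
With m₀=0, d₀=1 and mₖ₊₁ = dₖaₖ − mₖ, dₖ₊₁ = (n − mₖ₊₁²)/dₖ, aₖ₊₁ = ⌊(a₀+mₖ₊₁)/dₖ₊₁⌋:
  k=1: m=48, d=96, a=1
  k=2: m=48, d=1, a=96
d=1 and a=2a₀=96 at k=2, so the next step gives (m, d) = (48, 96) again — its k=1 value — and the period has length 2.

[48; 1, 96]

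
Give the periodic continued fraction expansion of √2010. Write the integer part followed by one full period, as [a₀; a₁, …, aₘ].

a₀ = ⌊√2010⌋ = 44.
With m₀=0, d₀=1 and mₖ₊₁ = dₖaₖ − mₖ, dₖ₊₁ = (n − mₖ₊₁²)/dₖ, aₖ₊₁ = ⌊(a₀+mₖ₊₁)/dₖ₊₁⌋:
  k=1: m=44, d=74, a=1
  k=2: m=30, d=15, a=4
  k=3: m=30, d=74, a=1
  k=4: m=44, d=1, a=88
d=1 and a=2a₀=88 at k=4, so the next step gives (m, d) = (44, 74) again — its k=1 value — and the period has length 4.

[44; 1, 4, 1, 88]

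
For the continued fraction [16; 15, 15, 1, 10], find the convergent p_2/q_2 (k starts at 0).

Using pₖ = aₖpₖ₋₁ + pₖ₋₂, qₖ = aₖqₖ₋₁ + qₖ₋₂ (with p₋₁=1, p₋₂=0, q₋₁=0, q₋₂=1):
  k=0: a=16, p=16, q=1
  k=1: a=15, p=241, q=15
  k=2: a=15, p=3631, q=226

3631/226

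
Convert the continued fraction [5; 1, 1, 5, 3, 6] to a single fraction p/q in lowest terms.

1225/221

Using pₖ = aₖpₖ₋₁ + pₖ₋₂ and qₖ = aₖqₖ₋₁ + qₖ₋₂:
  k=0: a=5, p=5, q=1
  k=1: a=1, p=6, q=1
  k=2: a=1, p=11, q=2
  k=3: a=5, p=61, q=11
  k=4: a=3, p=194, q=35
  k=5: a=6, p=1225, q=221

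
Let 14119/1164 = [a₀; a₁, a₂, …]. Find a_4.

2

14119 = 12·1164 + 151   →  a_0 = 12
1164 = 7·151 + 107   →  a_1 = 7
151 = 1·107 + 44   →  a_2 = 1
107 = 2·44 + 19   →  a_3 = 2
44 = 2·19 + 6   →  a_4 = 2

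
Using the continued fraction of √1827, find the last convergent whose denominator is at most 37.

1496/35

√1827 = [42; 1, 2, 1, 8, 1, 2, 1, 84, …] (period length 8).
Convergents:
  p_0/q_0 = 42/1
  p_1/q_1 = 43/1
  p_2/q_2 = 128/3
  p_3/q_3 = 171/4
  p_4/q_4 = 1496/35
  p_5/q_5 = 1667/39
q_4 = 35 ≤ 37 < 39 = q_5, so the answer is 1496/35.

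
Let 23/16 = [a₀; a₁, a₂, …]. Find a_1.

23 = 1·16 + 7   →  a_0 = 1
16 = 2·7 + 2   →  a_1 = 2

2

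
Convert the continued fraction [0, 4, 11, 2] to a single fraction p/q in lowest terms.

23/94

Fold from the inside: start with 2/1.
  11 + 1/2 = 23/2
  4 + 2/23 = 94/23
  0 + 23/94 = 23/94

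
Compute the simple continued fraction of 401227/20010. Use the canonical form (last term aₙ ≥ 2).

[20; 19, 2, 15, 16, 2]

401227 = 20*20010 + 1027
20010 = 19*1027 + 497
1027 = 2*497 + 33
497 = 15*33 + 2
33 = 16*2 + 1
2 = 2*1 + 0  (stop)
So 401227/20010 = [20; 19, 2, 15, 16, 2].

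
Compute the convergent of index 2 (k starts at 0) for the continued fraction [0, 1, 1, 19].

1/2

Using pₖ = aₖpₖ₋₁ + pₖ₋₂, qₖ = aₖqₖ₋₁ + qₖ₋₂ (with p₋₁=1, p₋₂=0, q₋₁=0, q₋₂=1):
  k=0: a=0, p=0, q=1
  k=1: a=1, p=1, q=1
  k=2: a=1, p=1, q=2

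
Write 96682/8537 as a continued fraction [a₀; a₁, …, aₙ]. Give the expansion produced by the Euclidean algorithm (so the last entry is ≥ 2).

[11; 3, 13, 11, 6, 3]

96682 = 11*8537 + 2775
8537 = 3*2775 + 212
2775 = 13*212 + 19
212 = 11*19 + 3
19 = 6*3 + 1
3 = 3*1 + 0  (stop)
So 96682/8537 = [11; 3, 13, 11, 6, 3].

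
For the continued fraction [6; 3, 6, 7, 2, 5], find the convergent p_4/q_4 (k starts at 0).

Using pₖ = aₖpₖ₋₁ + pₖ₋₂, qₖ = aₖqₖ₋₁ + qₖ₋₂ (with p₋₁=1, p₋₂=0, q₋₁=0, q₋₂=1):
  k=0: a=6, p=6, q=1
  k=1: a=3, p=19, q=3
  k=2: a=6, p=120, q=19
  k=3: a=7, p=859, q=136
  k=4: a=2, p=1838, q=291

1838/291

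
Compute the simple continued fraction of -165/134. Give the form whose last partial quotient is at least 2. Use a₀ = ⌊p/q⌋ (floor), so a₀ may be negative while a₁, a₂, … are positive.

[-2; 1, 3, 3, 10]

-165 = -2×134 + 103
134 = 1×103 + 31
103 = 3×31 + 10
31 = 3×10 + 1
10 = 10×1 + 0  (stop)
So -165/134 = [-2; 1, 3, 3, 10].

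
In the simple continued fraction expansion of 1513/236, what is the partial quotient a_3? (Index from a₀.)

3

1513 = 6·236 + 97   →  a_0 = 6
236 = 2·97 + 42   →  a_1 = 2
97 = 2·42 + 13   →  a_2 = 2
42 = 3·13 + 3   →  a_3 = 3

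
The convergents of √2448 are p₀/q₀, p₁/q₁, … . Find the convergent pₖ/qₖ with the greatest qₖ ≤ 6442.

√2448 = [49; 2, 10, 2, 98, …] (period length 4).
Convergents:
  p_0/q_0 = 49/1
  p_1/q_1 = 99/2
  p_2/q_2 = 1039/21
  p_3/q_3 = 2177/44
  p_4/q_4 = 214385/4333
  p_5/q_5 = 430947/8710
q_4 = 4333 ≤ 6442 < 8710 = q_5, so the answer is 214385/4333.

214385/4333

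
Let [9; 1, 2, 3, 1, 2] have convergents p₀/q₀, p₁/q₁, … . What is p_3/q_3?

97/10

Using pₖ = aₖpₖ₋₁ + pₖ₋₂, qₖ = aₖqₖ₋₁ + qₖ₋₂ (with p₋₁=1, p₋₂=0, q₋₁=0, q₋₂=1):
  k=0: a=9, p=9, q=1
  k=1: a=1, p=10, q=1
  k=2: a=2, p=29, q=3
  k=3: a=3, p=97, q=10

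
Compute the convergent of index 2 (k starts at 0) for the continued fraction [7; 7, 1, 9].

57/8

Using pₖ = aₖpₖ₋₁ + pₖ₋₂, qₖ = aₖqₖ₋₁ + qₖ₋₂ (with p₋₁=1, p₋₂=0, q₋₁=0, q₋₂=1):
  k=0: a=7, p=7, q=1
  k=1: a=7, p=50, q=7
  k=2: a=1, p=57, q=8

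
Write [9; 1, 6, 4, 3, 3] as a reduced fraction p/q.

3067/311

Fold from the inside: start with 3/1.
  3 + 1/3 = 10/3
  4 + 3/10 = 43/10
  6 + 10/43 = 268/43
  1 + 43/268 = 311/268
  9 + 268/311 = 3067/311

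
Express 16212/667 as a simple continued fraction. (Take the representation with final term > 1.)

16212 = 24×667 + 204
667 = 3×204 + 55
204 = 3×55 + 39
55 = 1×39 + 16
39 = 2×16 + 7
16 = 2×7 + 2
7 = 3×2 + 1
2 = 2×1 + 0  (stop)
So 16212/667 = [24; 3, 3, 1, 2, 2, 3, 2].

[24; 3, 3, 1, 2, 2, 3, 2]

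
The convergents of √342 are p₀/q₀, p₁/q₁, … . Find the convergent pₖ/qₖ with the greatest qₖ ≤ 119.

√342 = [18; 2, 36, …] (period length 2).
Convergents:
  p_0/q_0 = 18/1
  p_1/q_1 = 37/2
  p_2/q_2 = 1350/73
  p_3/q_3 = 2737/148
q_2 = 73 ≤ 119 < 148 = q_3, so the answer is 1350/73.

1350/73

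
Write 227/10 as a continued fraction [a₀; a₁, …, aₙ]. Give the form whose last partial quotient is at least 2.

[22; 1, 2, 3]

227 = 22·10 + 7
10 = 1·7 + 3
7 = 2·3 + 1
3 = 3·1 + 0  (stop)
So 227/10 = [22; 1, 2, 3].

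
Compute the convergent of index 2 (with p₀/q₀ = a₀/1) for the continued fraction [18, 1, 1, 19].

Using pₖ = aₖpₖ₋₁ + pₖ₋₂, qₖ = aₖqₖ₋₁ + qₖ₋₂ (with p₋₁=1, p₋₂=0, q₋₁=0, q₋₂=1):
  k=0: a=18, p=18, q=1
  k=1: a=1, p=19, q=1
  k=2: a=1, p=37, q=2

37/2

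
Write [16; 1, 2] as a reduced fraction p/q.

50/3

Fold from the inside: start with 2/1.
  1 + 1/2 = 3/2
  16 + 2/3 = 50/3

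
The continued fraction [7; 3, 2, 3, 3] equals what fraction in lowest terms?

Using pₖ = aₖpₖ₋₁ + pₖ₋₂ and qₖ = aₖqₖ₋₁ + qₖ₋₂:
  k=0: a=7, p=7, q=1
  k=1: a=3, p=22, q=3
  k=2: a=2, p=51, q=7
  k=3: a=3, p=175, q=24
  k=4: a=3, p=576, q=79

576/79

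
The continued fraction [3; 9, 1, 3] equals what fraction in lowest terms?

Using pₖ = aₖpₖ₋₁ + pₖ₋₂ and qₖ = aₖqₖ₋₁ + qₖ₋₂:
  k=0: a=3, p=3, q=1
  k=1: a=9, p=28, q=9
  k=2: a=1, p=31, q=10
  k=3: a=3, p=121, q=39

121/39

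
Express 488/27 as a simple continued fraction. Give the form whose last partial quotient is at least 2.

[18; 13, 2]

488 = 18×27 + 2
27 = 13×2 + 1
2 = 2×1 + 0  (stop)
So 488/27 = [18; 13, 2].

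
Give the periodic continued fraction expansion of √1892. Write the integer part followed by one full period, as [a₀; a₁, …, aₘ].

a₀ = ⌊√1892⌋ = 43.
With m₀=0, d₀=1 and mₖ₊₁ = dₖaₖ − mₖ, dₖ₊₁ = (n − mₖ₊₁²)/dₖ, aₖ₊₁ = ⌊(a₀+mₖ₊₁)/dₖ₊₁⌋:
  k=1: m=43, d=43, a=2
  k=2: m=43, d=1, a=86
d=1 and a=2a₀=86 at k=2, so the next step gives (m, d) = (43, 43) again — its k=1 value — and the period has length 2.

[43; 2, 86]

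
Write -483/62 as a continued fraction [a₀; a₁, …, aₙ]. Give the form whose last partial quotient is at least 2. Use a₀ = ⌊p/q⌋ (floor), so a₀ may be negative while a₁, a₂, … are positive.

[-8; 4, 1, 3, 3]

-483 = -8*62 + 13
62 = 4*13 + 10
13 = 1*10 + 3
10 = 3*3 + 1
3 = 3*1 + 0  (stop)
So -483/62 = [-8; 4, 1, 3, 3].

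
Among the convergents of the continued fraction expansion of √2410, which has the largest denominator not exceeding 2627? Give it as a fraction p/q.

√2410 = [49; 10, 1, 8, 1, 10, 98, …] (period length 6).
Convergents:
  p_0/q_0 = 49/1
  p_1/q_1 = 491/10
  p_2/q_2 = 540/11
  p_3/q_3 = 4811/98
  p_4/q_4 = 5351/109
  p_5/q_5 = 58321/1188
  p_6/q_6 = 5720809/116533
q_5 = 1188 ≤ 2627 < 116533 = q_6, so the answer is 58321/1188.

58321/1188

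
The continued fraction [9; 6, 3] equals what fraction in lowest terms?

Using pₖ = aₖpₖ₋₁ + pₖ₋₂ and qₖ = aₖqₖ₋₁ + qₖ₋₂:
  k=0: a=9, p=9, q=1
  k=1: a=6, p=55, q=6
  k=2: a=3, p=174, q=19

174/19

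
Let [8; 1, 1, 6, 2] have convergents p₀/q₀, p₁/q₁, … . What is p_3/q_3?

111/13

Using pₖ = aₖpₖ₋₁ + pₖ₋₂, qₖ = aₖqₖ₋₁ + qₖ₋₂ (with p₋₁=1, p₋₂=0, q₋₁=0, q₋₂=1):
  k=0: a=8, p=8, q=1
  k=1: a=1, p=9, q=1
  k=2: a=1, p=17, q=2
  k=3: a=6, p=111, q=13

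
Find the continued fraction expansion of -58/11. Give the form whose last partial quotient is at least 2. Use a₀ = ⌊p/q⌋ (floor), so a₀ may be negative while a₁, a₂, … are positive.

[-6; 1, 2, 1, 2]

-58 = -6·11 + 8
11 = 1·8 + 3
8 = 2·3 + 2
3 = 1·2 + 1
2 = 2·1 + 0  (stop)
So -58/11 = [-6; 1, 2, 1, 2].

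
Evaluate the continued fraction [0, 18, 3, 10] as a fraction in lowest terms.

Using pₖ = aₖpₖ₋₁ + pₖ₋₂ and qₖ = aₖqₖ₋₁ + qₖ₋₂:
  k=0: a=0, p=0, q=1
  k=1: a=18, p=1, q=18
  k=2: a=3, p=3, q=55
  k=3: a=10, p=31, q=568

31/568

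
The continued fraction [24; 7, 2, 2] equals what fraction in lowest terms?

893/37

Using pₖ = aₖpₖ₋₁ + pₖ₋₂ and qₖ = aₖqₖ₋₁ + qₖ₋₂:
  k=0: a=24, p=24, q=1
  k=1: a=7, p=169, q=7
  k=2: a=2, p=362, q=15
  k=3: a=2, p=893, q=37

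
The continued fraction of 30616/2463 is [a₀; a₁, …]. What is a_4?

15

30616 = 12·2463 + 1060   →  a_0 = 12
2463 = 2·1060 + 343   →  a_1 = 2
1060 = 3·343 + 31   →  a_2 = 3
343 = 11·31 + 2   →  a_3 = 11
31 = 15·2 + 1   →  a_4 = 15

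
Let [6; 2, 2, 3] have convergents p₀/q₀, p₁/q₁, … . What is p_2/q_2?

32/5

Using pₖ = aₖpₖ₋₁ + pₖ₋₂, qₖ = aₖqₖ₋₁ + qₖ₋₂ (with p₋₁=1, p₋₂=0, q₋₁=0, q₋₂=1):
  k=0: a=6, p=6, q=1
  k=1: a=2, p=13, q=2
  k=2: a=2, p=32, q=5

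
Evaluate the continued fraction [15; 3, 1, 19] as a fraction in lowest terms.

Fold from the inside: start with 19/1.
  1 + 1/19 = 20/19
  3 + 19/20 = 79/20
  15 + 20/79 = 1205/79

1205/79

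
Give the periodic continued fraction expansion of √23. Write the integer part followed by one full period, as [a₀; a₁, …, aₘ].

[4; 1, 3, 1, 8]

a₀ = ⌊√23⌋ = 4.
With m₀=0, d₀=1 and mₖ₊₁ = dₖaₖ − mₖ, dₖ₊₁ = (n − mₖ₊₁²)/dₖ, aₖ₊₁ = ⌊(a₀+mₖ₊₁)/dₖ₊₁⌋:
  k=1: m=4, d=7, a=1
  k=2: m=3, d=2, a=3
  k=3: m=3, d=7, a=1
  k=4: m=4, d=1, a=8
d=1 and a=2a₀=8 at k=4, so the next step gives (m, d) = (4, 7) again — its k=1 value — and the period has length 4.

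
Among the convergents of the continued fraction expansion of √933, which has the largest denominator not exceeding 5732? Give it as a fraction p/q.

75263/2464

√933 = [30; 1, 1, 5, 20, 5, 1, 1, 60, …] (period length 8).
Convergents:
  p_0/q_0 = 30/1
  p_1/q_1 = 31/1
  p_2/q_2 = 61/2
  p_3/q_3 = 336/11
  p_4/q_4 = 6781/222
  p_5/q_5 = 34241/1121
  p_6/q_6 = 41022/1343
  p_7/q_7 = 75263/2464
  p_8/q_8 = 4556802/149183
q_7 = 2464 ≤ 5732 < 149183 = q_8, so the answer is 75263/2464.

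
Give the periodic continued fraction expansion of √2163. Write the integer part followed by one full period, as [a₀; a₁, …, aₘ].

[46; 1, 1, 30, 1, 1, 92]

a₀ = ⌊√2163⌋ = 46.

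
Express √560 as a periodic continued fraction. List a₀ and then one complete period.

[23; 1, 1, 1, 46]

a₀ = ⌊√560⌋ = 23.
With m₀=0, d₀=1 and mₖ₊₁ = dₖaₖ − mₖ, dₖ₊₁ = (n − mₖ₊₁²)/dₖ, aₖ₊₁ = ⌊(a₀+mₖ₊₁)/dₖ₊₁⌋:
  k=1: m=23, d=31, a=1
  k=2: m=8, d=16, a=1
  k=3: m=8, d=31, a=1
  k=4: m=23, d=1, a=46
d=1 and a=2a₀=46 at k=4, so the next step gives (m, d) = (23, 31) again — its k=1 value — and the period has length 4.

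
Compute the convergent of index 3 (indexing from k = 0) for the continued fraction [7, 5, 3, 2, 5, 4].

Using pₖ = aₖpₖ₋₁ + pₖ₋₂, qₖ = aₖqₖ₋₁ + qₖ₋₂ (with p₋₁=1, p₋₂=0, q₋₁=0, q₋₂=1):
  k=0: a=7, p=7, q=1
  k=1: a=5, p=36, q=5
  k=2: a=3, p=115, q=16
  k=3: a=2, p=266, q=37

266/37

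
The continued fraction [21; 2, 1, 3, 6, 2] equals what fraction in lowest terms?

Fold from the inside: start with 2/1.
  6 + 1/2 = 13/2
  3 + 2/13 = 41/13
  1 + 13/41 = 54/41
  2 + 41/54 = 149/54
  21 + 54/149 = 3183/149

3183/149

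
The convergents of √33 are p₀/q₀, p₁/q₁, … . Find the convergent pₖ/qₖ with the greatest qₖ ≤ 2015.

11357/1977

√33 = [5; 1, 2, 1, 10, …] (period length 4).
Convergents:
  p_0/q_0 = 5/1
  p_1/q_1 = 6/1
  p_2/q_2 = 17/3
  p_3/q_3 = 23/4
  p_4/q_4 = 247/43
  p_5/q_5 = 270/47
  p_6/q_6 = 787/137
  p_7/q_7 = 1057/184
  p_8/q_8 = 11357/1977
  p_9/q_9 = 12414/2161
q_8 = 1977 ≤ 2015 < 2161 = q_9, so the answer is 11357/1977.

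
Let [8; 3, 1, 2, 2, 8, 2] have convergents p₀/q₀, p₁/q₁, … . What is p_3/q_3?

Using pₖ = aₖpₖ₋₁ + pₖ₋₂, qₖ = aₖqₖ₋₁ + qₖ₋₂ (with p₋₁=1, p₋₂=0, q₋₁=0, q₋₂=1):
  k=0: a=8, p=8, q=1
  k=1: a=3, p=25, q=3
  k=2: a=1, p=33, q=4
  k=3: a=2, p=91, q=11

91/11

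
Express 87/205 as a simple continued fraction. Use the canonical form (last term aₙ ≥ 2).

87 = 0*205 + 87
205 = 2*87 + 31
87 = 2*31 + 25
31 = 1*25 + 6
25 = 4*6 + 1
6 = 6*1 + 0  (stop)
So 87/205 = [0; 2, 2, 1, 4, 6].

[0; 2, 2, 1, 4, 6]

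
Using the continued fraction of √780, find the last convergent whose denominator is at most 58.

391/14

√780 = [27; 1, 12, 1, 54, …] (period length 4).
Convergents:
  p_0/q_0 = 27/1
  p_1/q_1 = 28/1
  p_2/q_2 = 363/13
  p_3/q_3 = 391/14
  p_4/q_4 = 21477/769
q_3 = 14 ≤ 58 < 769 = q_4, so the answer is 391/14.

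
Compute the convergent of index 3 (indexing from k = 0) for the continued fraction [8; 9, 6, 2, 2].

Using pₖ = aₖpₖ₋₁ + pₖ₋₂, qₖ = aₖqₖ₋₁ + qₖ₋₂ (with p₋₁=1, p₋₂=0, q₋₁=0, q₋₂=1):
  k=0: a=8, p=8, q=1
  k=1: a=9, p=73, q=9
  k=2: a=6, p=446, q=55
  k=3: a=2, p=965, q=119

965/119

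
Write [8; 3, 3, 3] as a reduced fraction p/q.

274/33

Fold from the inside: start with 3/1.
  3 + 1/3 = 10/3
  3 + 3/10 = 33/10
  8 + 10/33 = 274/33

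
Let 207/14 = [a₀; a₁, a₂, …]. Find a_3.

1

207 = 14·14 + 11   →  a_0 = 14
14 = 1·11 + 3   →  a_1 = 1
11 = 3·3 + 2   →  a_2 = 3
3 = 1·2 + 1   →  a_3 = 1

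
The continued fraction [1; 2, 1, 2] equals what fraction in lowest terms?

Using pₖ = aₖpₖ₋₁ + pₖ₋₂ and qₖ = aₖqₖ₋₁ + qₖ₋₂:
  k=0: a=1, p=1, q=1
  k=1: a=2, p=3, q=2
  k=2: a=1, p=4, q=3
  k=3: a=2, p=11, q=8

11/8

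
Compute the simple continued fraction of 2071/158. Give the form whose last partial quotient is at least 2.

2071 = 13×158 + 17
158 = 9×17 + 5
17 = 3×5 + 2
5 = 2×2 + 1
2 = 2×1 + 0  (stop)
So 2071/158 = [13; 9, 3, 2, 2].

[13; 9, 3, 2, 2]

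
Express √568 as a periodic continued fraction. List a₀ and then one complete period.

[23; 1, 4, 1, 46]

a₀ = ⌊√568⌋ = 23.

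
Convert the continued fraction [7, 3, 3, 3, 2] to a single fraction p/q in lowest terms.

Using pₖ = aₖpₖ₋₁ + pₖ₋₂ and qₖ = aₖqₖ₋₁ + qₖ₋₂:
  k=0: a=7, p=7, q=1
  k=1: a=3, p=22, q=3
  k=2: a=3, p=73, q=10
  k=3: a=3, p=241, q=33
  k=4: a=2, p=555, q=76

555/76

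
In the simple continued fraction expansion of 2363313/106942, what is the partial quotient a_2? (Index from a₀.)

2363313 = 22·106942 + 10589   →  a_0 = 22
106942 = 10·10589 + 1052   →  a_1 = 10
10589 = 10·1052 + 69   →  a_2 = 10

10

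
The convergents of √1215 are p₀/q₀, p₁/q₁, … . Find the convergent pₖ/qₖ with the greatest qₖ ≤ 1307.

17045/489

√1215 = [34; 1, 5, 1, 68, …] (period length 4).
Convergents:
  p_0/q_0 = 34/1
  p_1/q_1 = 35/1
  p_2/q_2 = 209/6
  p_3/q_3 = 244/7
  p_4/q_4 = 16801/482
  p_5/q_5 = 17045/489
  p_6/q_6 = 102026/2927
q_5 = 489 ≤ 1307 < 2927 = q_6, so the answer is 17045/489.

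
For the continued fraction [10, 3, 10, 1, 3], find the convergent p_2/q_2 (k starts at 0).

320/31

Using pₖ = aₖpₖ₋₁ + pₖ₋₂, qₖ = aₖqₖ₋₁ + qₖ₋₂ (with p₋₁=1, p₋₂=0, q₋₁=0, q₋₂=1):
  k=0: a=10, p=10, q=1
  k=1: a=3, p=31, q=3
  k=2: a=10, p=320, q=31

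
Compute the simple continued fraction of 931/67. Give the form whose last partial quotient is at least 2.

[13; 1, 8, 1, 1, 3]

931 = 13×67 + 60
67 = 1×60 + 7
60 = 8×7 + 4
7 = 1×4 + 3
4 = 1×3 + 1
3 = 3×1 + 0  (stop)
So 931/67 = [13; 1, 8, 1, 1, 3].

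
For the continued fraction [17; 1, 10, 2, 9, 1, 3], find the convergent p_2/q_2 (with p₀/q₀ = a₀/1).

Using pₖ = aₖpₖ₋₁ + pₖ₋₂, qₖ = aₖqₖ₋₁ + qₖ₋₂ (with p₋₁=1, p₋₂=0, q₋₁=0, q₋₂=1):
  k=0: a=17, p=17, q=1
  k=1: a=1, p=18, q=1
  k=2: a=10, p=197, q=11

197/11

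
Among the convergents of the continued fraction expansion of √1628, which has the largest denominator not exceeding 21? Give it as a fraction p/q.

√1628 = [40; 2, 1, 6, 1, 2, 80, …] (period length 6).
Convergents:
  p_0/q_0 = 40/1
  p_1/q_1 = 81/2
  p_2/q_2 = 121/3
  p_3/q_3 = 807/20
  p_4/q_4 = 928/23
q_3 = 20 ≤ 21 < 23 = q_4, so the answer is 807/20.

807/20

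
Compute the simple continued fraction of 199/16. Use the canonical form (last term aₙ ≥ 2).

[12; 2, 3, 2]

199 = 12·16 + 7
16 = 2·7 + 2
7 = 3·2 + 1
2 = 2·1 + 0  (stop)
So 199/16 = [12; 2, 3, 2].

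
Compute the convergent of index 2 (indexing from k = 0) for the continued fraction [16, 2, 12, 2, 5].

412/25

Using pₖ = aₖpₖ₋₁ + pₖ₋₂, qₖ = aₖqₖ₋₁ + qₖ₋₂ (with p₋₁=1, p₋₂=0, q₋₁=0, q₋₂=1):
  k=0: a=16, p=16, q=1
  k=1: a=2, p=33, q=2
  k=2: a=12, p=412, q=25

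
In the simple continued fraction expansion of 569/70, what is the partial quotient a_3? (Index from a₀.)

3

569 = 8·70 + 9   →  a_0 = 8
70 = 7·9 + 7   →  a_1 = 7
9 = 1·7 + 2   →  a_2 = 1
7 = 3·2 + 1   →  a_3 = 3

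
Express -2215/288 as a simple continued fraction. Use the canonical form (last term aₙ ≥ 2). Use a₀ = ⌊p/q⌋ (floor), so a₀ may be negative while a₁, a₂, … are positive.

-2215 = -8·288 + 89
288 = 3·89 + 21
89 = 4·21 + 5
21 = 4·5 + 1
5 = 5·1 + 0  (stop)
So -2215/288 = [-8; 3, 4, 4, 5].

[-8; 3, 4, 4, 5]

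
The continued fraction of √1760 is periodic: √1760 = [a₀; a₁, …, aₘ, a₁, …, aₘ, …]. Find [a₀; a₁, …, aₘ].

a₀ = ⌊√1760⌋ = 41.

[41; 1, 19, 1, 82]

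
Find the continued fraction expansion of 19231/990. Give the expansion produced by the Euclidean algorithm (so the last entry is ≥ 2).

[19; 2, 2, 1, 5, 2, 3, 3]

19231 = 19·990 + 421
990 = 2·421 + 148
421 = 2·148 + 125
148 = 1·125 + 23
125 = 5·23 + 10
23 = 2·10 + 3
10 = 3·3 + 1
3 = 3·1 + 0  (stop)
So 19231/990 = [19; 2, 2, 1, 5, 2, 3, 3].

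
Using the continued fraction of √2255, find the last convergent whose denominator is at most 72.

1757/37

√2255 = [47; 2, 18, 2, 94, …] (period length 4).
Convergents:
  p_0/q_0 = 47/1
  p_1/q_1 = 95/2
  p_2/q_2 = 1757/37
  p_3/q_3 = 3609/76
q_2 = 37 ≤ 72 < 76 = q_3, so the answer is 1757/37.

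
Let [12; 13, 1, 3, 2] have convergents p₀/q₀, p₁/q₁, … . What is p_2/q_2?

169/14

Using pₖ = aₖpₖ₋₁ + pₖ₋₂, qₖ = aₖqₖ₋₁ + qₖ₋₂ (with p₋₁=1, p₋₂=0, q₋₁=0, q₋₂=1):
  k=0: a=12, p=12, q=1
  k=1: a=13, p=157, q=13
  k=2: a=1, p=169, q=14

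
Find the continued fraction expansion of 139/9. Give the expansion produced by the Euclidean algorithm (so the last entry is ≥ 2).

[15; 2, 4]

139 = 15·9 + 4
9 = 2·4 + 1
4 = 4·1 + 0  (stop)
So 139/9 = [15; 2, 4].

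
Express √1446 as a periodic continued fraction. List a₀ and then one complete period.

a₀ = ⌊√1446⌋ = 38.
With m₀=0, d₀=1 and mₖ₊₁ = dₖaₖ − mₖ, dₖ₊₁ = (n − mₖ₊₁²)/dₖ, aₖ₊₁ = ⌊(a₀+mₖ₊₁)/dₖ₊₁⌋:
  k=1: m=38, d=2, a=38
  k=2: m=38, d=1, a=76
d=1 and a=2a₀=76 at k=2, so the next step gives (m, d) = (38, 2) again — its k=1 value — and the period has length 2.

[38; 38, 76]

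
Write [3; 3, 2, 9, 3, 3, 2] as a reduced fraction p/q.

5152/1567

Fold from the inside: start with 2/1.
  3 + 1/2 = 7/2
  3 + 2/7 = 23/7
  9 + 7/23 = 214/23
  2 + 23/214 = 451/214
  3 + 214/451 = 1567/451
  3 + 451/1567 = 5152/1567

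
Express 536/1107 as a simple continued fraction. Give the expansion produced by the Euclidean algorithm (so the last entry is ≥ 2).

[0; 2, 15, 3, 5, 2]

536 = 0×1107 + 536
1107 = 2×536 + 35
536 = 15×35 + 11
35 = 3×11 + 2
11 = 5×2 + 1
2 = 2×1 + 0  (stop)
So 536/1107 = [0; 2, 15, 3, 5, 2].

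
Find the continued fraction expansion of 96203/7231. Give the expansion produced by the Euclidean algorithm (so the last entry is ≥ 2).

96203 = 13·7231 + 2200
7231 = 3·2200 + 631
2200 = 3·631 + 307
631 = 2·307 + 17
307 = 18·17 + 1
17 = 17·1 + 0  (stop)
So 96203/7231 = [13; 3, 3, 2, 18, 17].

[13; 3, 3, 2, 18, 17]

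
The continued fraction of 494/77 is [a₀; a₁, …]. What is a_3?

2

494 = 6·77 + 32   →  a_0 = 6
77 = 2·32 + 13   →  a_1 = 2
32 = 2·13 + 6   →  a_2 = 2
13 = 2·6 + 1   →  a_3 = 2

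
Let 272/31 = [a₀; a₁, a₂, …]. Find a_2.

272 = 8·31 + 24   →  a_0 = 8
31 = 1·24 + 7   →  a_1 = 1
24 = 3·7 + 3   →  a_2 = 3

3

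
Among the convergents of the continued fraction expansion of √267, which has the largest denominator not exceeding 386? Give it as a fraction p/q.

2402/147

√267 = [16; 2, 1, 15, 1, 2, 32, …] (period length 6).
Convergents:
  p_0/q_0 = 16/1
  p_1/q_1 = 33/2
  p_2/q_2 = 49/3
  p_3/q_3 = 768/47
  p_4/q_4 = 817/50
  p_5/q_5 = 2402/147
  p_6/q_6 = 77681/4754
q_5 = 147 ≤ 386 < 4754 = q_6, so the answer is 2402/147.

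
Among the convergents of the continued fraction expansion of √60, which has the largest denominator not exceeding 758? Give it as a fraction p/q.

1921/248

√60 = [7; 1, 2, 1, 14, …] (period length 4).
Convergents:
  p_0/q_0 = 7/1
  p_1/q_1 = 8/1
  p_2/q_2 = 23/3
  p_3/q_3 = 31/4
  p_4/q_4 = 457/59
  p_5/q_5 = 488/63
  p_6/q_6 = 1433/185
  p_7/q_7 = 1921/248
  p_8/q_8 = 28327/3657
q_7 = 248 ≤ 758 < 3657 = q_8, so the answer is 1921/248.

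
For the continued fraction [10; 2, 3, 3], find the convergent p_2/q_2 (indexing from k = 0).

73/7

Using pₖ = aₖpₖ₋₁ + pₖ₋₂, qₖ = aₖqₖ₋₁ + qₖ₋₂ (with p₋₁=1, p₋₂=0, q₋₁=0, q₋₂=1):
  k=0: a=10, p=10, q=1
  k=1: a=2, p=21, q=2
  k=2: a=3, p=73, q=7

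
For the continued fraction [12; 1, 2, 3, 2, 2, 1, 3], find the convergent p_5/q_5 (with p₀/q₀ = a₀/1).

711/56

Using pₖ = aₖpₖ₋₁ + pₖ₋₂, qₖ = aₖqₖ₋₁ + qₖ₋₂ (with p₋₁=1, p₋₂=0, q₋₁=0, q₋₂=1):
  k=0: a=12, p=12, q=1
  k=1: a=1, p=13, q=1
  k=2: a=2, p=38, q=3
  k=3: a=3, p=127, q=10
  k=4: a=2, p=292, q=23
  k=5: a=2, p=711, q=56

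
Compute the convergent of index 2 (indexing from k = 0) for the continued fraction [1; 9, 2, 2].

Using pₖ = aₖpₖ₋₁ + pₖ₋₂, qₖ = aₖqₖ₋₁ + qₖ₋₂ (with p₋₁=1, p₋₂=0, q₋₁=0, q₋₂=1):
  k=0: a=1, p=1, q=1
  k=1: a=9, p=10, q=9
  k=2: a=2, p=21, q=19

21/19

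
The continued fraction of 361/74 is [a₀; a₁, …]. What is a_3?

4

361 = 4·74 + 65   →  a_0 = 4
74 = 1·65 + 9   →  a_1 = 1
65 = 7·9 + 2   →  a_2 = 7
9 = 4·2 + 1   →  a_3 = 4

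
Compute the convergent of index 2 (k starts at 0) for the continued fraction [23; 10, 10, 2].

2333/101

Using pₖ = aₖpₖ₋₁ + pₖ₋₂, qₖ = aₖqₖ₋₁ + qₖ₋₂ (with p₋₁=1, p₋₂=0, q₋₁=0, q₋₂=1):
  k=0: a=23, p=23, q=1
  k=1: a=10, p=231, q=10
  k=2: a=10, p=2333, q=101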